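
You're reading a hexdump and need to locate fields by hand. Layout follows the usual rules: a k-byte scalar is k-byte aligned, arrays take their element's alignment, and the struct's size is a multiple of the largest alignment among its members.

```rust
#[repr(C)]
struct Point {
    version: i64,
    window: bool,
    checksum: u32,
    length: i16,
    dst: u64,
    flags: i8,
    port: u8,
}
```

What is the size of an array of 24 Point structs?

0..8  version  (8B, 8-aligned)
8..9  window  (1B, 1-aligned)
9..12  -- padding (3B)
12..16  checksum  (4B, 4-aligned)
16..18  length  (2B, 2-aligned)
18..24  -- padding (6B)
24..32  dst  (8B, 8-aligned)
32..33  flags  (1B, 1-aligned)
33..34  port  (1B, 1-aligned)
34..40  -- tail padding (6B)
sizeof = 40, alignof = 8
array of 24: 24 × 40 = 960

960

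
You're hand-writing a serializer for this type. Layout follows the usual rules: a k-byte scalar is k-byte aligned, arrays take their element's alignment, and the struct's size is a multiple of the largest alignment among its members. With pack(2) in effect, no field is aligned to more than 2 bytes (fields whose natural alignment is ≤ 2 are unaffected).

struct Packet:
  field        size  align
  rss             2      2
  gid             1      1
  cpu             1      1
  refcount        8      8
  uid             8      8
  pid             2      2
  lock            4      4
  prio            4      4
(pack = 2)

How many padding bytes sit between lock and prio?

0

0..2  rss  (2B, 2-aligned)
2..3  gid  (1B, 1-aligned)
3..4  cpu  (1B, 1-aligned)
4..12  refcount  (8B, 2-aligned)
12..20  uid  (8B, 2-aligned)
20..22  pid  (2B, 2-aligned)
22..26  lock  (4B, 2-aligned)
26..30  prio  (4B, 2-aligned)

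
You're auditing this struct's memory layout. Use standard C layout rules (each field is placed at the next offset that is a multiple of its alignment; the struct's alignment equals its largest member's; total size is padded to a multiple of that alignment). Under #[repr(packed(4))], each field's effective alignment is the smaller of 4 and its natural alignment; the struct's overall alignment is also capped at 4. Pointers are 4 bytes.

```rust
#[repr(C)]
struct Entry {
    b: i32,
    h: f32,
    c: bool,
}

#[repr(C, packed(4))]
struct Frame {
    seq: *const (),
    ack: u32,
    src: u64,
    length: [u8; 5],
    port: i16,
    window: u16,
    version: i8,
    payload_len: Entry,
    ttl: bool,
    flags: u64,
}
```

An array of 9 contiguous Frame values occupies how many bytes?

468

Entry: b at 0 (size 4, align 4) → ends 4; h at 4 (size 4, align 4) → ends 8; c at 8 (size 1, align 1) → ends 9; tail pad 3 to reach multiple of 4; total 12 bytes, alignment 4
seq at 0 (size 4, align 4) → ends 4
ack at 4 (size 4, align 4) → ends 8
src at 8 (size 8, align 4) → ends 16
length at 16 (size 5, align 1) → ends 21
pad 1 to align 2 for port
port at 22 (size 2, align 2) → ends 24
window at 24 (size 2, align 2) → ends 26
version at 26 (size 1, align 1) → ends 27
pad 1 to align 4 for payload_len
payload_len at 28 (size 12, align 4) → ends 40
ttl at 40 (size 1, align 1) → ends 41
pad 3 to align 4 for flags
flags at 44 (size 8, align 4) → ends 52
total 52 bytes, alignment 4
array of 9: 9 × 52 = 468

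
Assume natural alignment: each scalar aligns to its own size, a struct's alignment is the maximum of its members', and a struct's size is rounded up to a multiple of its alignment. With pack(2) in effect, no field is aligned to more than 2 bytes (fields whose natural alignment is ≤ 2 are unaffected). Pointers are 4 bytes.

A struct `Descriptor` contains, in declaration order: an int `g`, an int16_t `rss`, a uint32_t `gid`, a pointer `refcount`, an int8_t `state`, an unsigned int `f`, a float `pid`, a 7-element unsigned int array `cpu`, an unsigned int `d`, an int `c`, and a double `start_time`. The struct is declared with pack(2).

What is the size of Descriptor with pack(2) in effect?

68

@0: g [4B, align 2] → 4
@4: rss [2B, align 2] → 6
@6: gid [4B, align 2] → 10
@10: refcount [4B, align 2] → 14
@14: state [1B, align 1] → 15
+1 pad (align 2)
@16: f [4B, align 2] → 20
@20: pid [4B, align 2] → 24
@24: cpu [28B, align 2] → 52
@52: d [4B, align 2] → 56
@56: c [4B, align 2] → 60
@60: start_time [8B, align 2] → 68
size 68, align 2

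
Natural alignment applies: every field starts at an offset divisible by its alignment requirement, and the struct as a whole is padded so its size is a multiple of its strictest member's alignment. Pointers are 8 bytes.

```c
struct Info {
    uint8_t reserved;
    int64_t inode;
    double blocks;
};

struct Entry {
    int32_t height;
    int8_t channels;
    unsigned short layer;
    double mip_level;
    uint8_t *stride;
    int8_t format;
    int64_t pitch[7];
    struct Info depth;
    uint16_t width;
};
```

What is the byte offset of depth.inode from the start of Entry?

96

Info: @0: reserved [1B, align 1] → 1; +7 pad (align 8); @8: inode [8B, align 8] → 16; @16: blocks [8B, align 8] → 24; size 24, align 8
@0: height [4B, align 4] → 4
@4: channels [1B, align 1] → 5
+1 pad (align 2)
@6: layer [2B, align 2] → 8
@8: mip_level [8B, align 8] → 16
@16: stride [8B, align 8] → 24
@24: format [1B, align 1] → 25
+7 pad (align 8)
@32: pitch [56B, align 8] → 88
@88: depth [24B, align 8] → 112
within Info: inode at 8
88 + 8 = 96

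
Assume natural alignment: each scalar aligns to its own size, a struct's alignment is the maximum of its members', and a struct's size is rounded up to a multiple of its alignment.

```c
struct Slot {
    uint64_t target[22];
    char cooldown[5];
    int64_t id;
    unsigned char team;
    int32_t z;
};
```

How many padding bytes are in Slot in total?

6

0..176  target  (176B, 8-aligned)
176..181  cooldown  (5B, 1-aligned)
181..184  -- padding (3B)
184..192  id  (8B, 8-aligned)
192..193  team  (1B, 1-aligned)
193..196  -- padding (3B)
196..200  z  (4B, 4-aligned)
sizeof = 200, alignof = 8
data bytes 194, size 200 → padding 6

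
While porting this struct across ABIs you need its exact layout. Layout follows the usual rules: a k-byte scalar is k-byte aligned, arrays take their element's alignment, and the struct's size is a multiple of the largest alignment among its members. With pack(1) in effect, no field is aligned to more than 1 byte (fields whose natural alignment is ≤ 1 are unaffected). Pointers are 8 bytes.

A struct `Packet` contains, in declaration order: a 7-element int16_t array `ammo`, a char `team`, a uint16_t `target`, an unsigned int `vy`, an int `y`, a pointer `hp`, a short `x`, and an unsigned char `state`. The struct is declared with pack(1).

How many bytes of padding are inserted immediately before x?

0

0..14  ammo  (14B, 1-aligned)
14..15  team  (1B, 1-aligned)
15..17  target  (2B, 1-aligned)
17..21  vy  (4B, 1-aligned)
21..25  y  (4B, 1-aligned)
25..33  hp  (8B, 1-aligned)
33..35  x  (2B, 1-aligned)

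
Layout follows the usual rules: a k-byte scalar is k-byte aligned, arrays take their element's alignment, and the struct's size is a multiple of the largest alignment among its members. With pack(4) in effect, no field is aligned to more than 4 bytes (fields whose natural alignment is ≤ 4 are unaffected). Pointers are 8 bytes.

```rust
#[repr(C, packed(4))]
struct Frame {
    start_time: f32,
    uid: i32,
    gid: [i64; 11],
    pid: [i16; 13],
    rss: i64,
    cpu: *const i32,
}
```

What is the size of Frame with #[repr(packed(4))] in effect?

0..4  start_time  (4B, 4-aligned)
4..8  uid  (4B, 4-aligned)
8..96  gid  (88B, 4-aligned)
96..122  pid  (26B, 2-aligned)
122..124  -- padding (2B)
124..132  rss  (8B, 4-aligned)
132..140  cpu  (8B, 4-aligned)
sizeof = 140, alignof = 4

140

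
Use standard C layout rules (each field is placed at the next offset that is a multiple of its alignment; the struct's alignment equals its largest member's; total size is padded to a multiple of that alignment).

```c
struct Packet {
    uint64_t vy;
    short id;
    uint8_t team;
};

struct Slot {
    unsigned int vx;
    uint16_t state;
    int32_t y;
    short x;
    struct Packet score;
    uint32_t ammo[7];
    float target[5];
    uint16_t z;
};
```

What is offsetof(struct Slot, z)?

Packet: @0: vy [8B, align 8] → 8; @8: id [2B, align 2] → 10; @10: team [1B, align 1] → 11; +5 tail pad (align 8); size 16, align 8
@0: vx [4B, align 4] → 4
@4: state [2B, align 2] → 6
+2 pad (align 4)
@8: y [4B, align 4] → 12
@12: x [2B, align 2] → 14
+2 pad (align 8)
@16: score [16B, align 8] → 32
@32: ammo [28B, align 4] → 60
@60: target [20B, align 4] → 80
@80: z [2B, align 2] → 82

80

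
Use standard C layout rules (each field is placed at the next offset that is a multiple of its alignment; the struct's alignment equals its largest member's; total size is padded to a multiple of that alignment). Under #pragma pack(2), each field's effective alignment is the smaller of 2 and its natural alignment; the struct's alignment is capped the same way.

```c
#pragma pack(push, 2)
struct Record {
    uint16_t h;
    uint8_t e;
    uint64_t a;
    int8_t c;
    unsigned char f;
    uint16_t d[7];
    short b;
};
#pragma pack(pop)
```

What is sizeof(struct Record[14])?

420

0..2  h  (2B, 2-aligned)
2..3  e  (1B, 1-aligned)
3..4  -- padding (1B)
4..12  a  (8B, 2-aligned)
12..13  c  (1B, 1-aligned)
13..14  f  (1B, 1-aligned)
14..28  d  (14B, 2-aligned)
28..30  b  (2B, 2-aligned)
sizeof = 30, alignof = 2
array of 14: 14 × 30 = 420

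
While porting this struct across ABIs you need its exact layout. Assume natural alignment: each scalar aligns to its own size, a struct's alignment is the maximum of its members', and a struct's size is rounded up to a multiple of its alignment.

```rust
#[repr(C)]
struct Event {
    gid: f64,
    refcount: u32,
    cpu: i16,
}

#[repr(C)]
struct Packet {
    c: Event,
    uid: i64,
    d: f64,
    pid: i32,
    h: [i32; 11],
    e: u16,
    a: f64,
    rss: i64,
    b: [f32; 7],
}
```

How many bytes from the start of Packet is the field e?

Event: @0: gid [8B, align 8] → 8; @8: refcount [4B, align 4] → 12; @12: cpu [2B, align 2] → 14; +2 tail pad (align 8); size 16, align 8
@0: c [16B, align 8] → 16
@16: uid [8B, align 8] → 24
@24: d [8B, align 8] → 32
@32: pid [4B, align 4] → 36
@36: h [44B, align 4] → 80
@80: e [2B, align 2] → 82

80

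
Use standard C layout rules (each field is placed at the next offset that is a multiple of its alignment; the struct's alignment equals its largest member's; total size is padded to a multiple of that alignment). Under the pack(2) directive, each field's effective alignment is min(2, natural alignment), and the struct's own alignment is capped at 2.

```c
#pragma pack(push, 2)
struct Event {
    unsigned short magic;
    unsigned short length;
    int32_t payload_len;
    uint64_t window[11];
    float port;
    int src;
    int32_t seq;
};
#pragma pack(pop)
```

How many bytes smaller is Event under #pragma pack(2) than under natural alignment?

natural layout:
  0..2  magic  (2B, 2-aligned)
  2..4  length  (2B, 2-aligned)
  4..8  payload_len  (4B, 4-aligned)
  8..96  window  (88B, 8-aligned)
  96..100  port  (4B, 4-aligned)
  100..104  src  (4B, 4-aligned)
  104..108  seq  (4B, 4-aligned)
  108..112  -- tail padding (4B)
  sizeof = 112, alignof = 8
packed(2) layout:
  0..2  magic  (2B, 2-aligned)
  2..4  length  (2B, 2-aligned)
  4..8  payload_len  (4B, 2-aligned)
  8..96  window  (88B, 2-aligned)
  96..100  port  (4B, 2-aligned)
  100..104  src  (4B, 2-aligned)
  104..108  seq  (4B, 2-aligned)
  sizeof = 108, alignof = 2
112 − 108 = 4

4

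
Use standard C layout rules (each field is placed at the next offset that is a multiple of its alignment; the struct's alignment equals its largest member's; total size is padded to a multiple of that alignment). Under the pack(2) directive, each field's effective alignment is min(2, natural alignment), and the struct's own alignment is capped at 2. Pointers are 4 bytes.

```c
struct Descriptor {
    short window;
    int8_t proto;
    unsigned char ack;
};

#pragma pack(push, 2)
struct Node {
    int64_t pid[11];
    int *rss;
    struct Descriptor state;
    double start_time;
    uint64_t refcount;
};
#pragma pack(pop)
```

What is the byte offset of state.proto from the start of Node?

94

Descriptor: 0..2  window  (2B, 2-aligned); 2..3  proto  (1B, 1-aligned); 3..4  ack  (1B, 1-aligned); sizeof = 4, alignof = 2
0..88  pid  (88B, 2-aligned)
88..92  rss  (4B, 2-aligned)
92..96  state  (4B, 2-aligned)
within Descriptor: proto at 2
92 + 2 = 94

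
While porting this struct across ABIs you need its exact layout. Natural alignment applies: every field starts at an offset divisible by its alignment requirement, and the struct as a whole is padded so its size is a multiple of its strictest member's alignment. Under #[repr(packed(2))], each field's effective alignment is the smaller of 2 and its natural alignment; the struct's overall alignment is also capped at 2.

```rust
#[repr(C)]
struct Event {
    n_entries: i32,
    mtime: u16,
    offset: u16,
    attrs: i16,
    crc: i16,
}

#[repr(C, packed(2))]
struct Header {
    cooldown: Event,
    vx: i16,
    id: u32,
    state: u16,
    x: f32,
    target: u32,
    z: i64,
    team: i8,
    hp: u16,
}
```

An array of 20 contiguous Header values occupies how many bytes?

800

Event: 0..4  n_entries  (4B, 4-aligned); 4..6  mtime  (2B, 2-aligned); 6..8  offset  (2B, 2-aligned); 8..10  attrs  (2B, 2-aligned); 10..12  crc  (2B, 2-aligned); sizeof = 12, alignof = 4
0..12  cooldown  (12B, 2-aligned)
12..14  vx  (2B, 2-aligned)
14..18  id  (4B, 2-aligned)
18..20  state  (2B, 2-aligned)
20..24  x  (4B, 2-aligned)
24..28  target  (4B, 2-aligned)
28..36  z  (8B, 2-aligned)
36..37  team  (1B, 1-aligned)
37..38  -- padding (1B)
38..40  hp  (2B, 2-aligned)
sizeof = 40, alignof = 2
array of 20: 20 × 40 = 800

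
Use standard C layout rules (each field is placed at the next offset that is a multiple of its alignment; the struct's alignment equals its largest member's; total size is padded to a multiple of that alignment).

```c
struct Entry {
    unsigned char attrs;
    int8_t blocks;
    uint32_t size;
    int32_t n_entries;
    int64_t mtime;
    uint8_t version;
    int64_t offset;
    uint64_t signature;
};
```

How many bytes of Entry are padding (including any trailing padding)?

13

@0: attrs [1B, align 1] → 1
@1: blocks [1B, align 1] → 2
+2 pad (align 4)
@4: size [4B, align 4] → 8
@8: n_entries [4B, align 4] → 12
+4 pad (align 8)
@16: mtime [8B, align 8] → 24
@24: version [1B, align 1] → 25
+7 pad (align 8)
@32: offset [8B, align 8] → 40
@40: signature [8B, align 8] → 48
size 48, align 8
data bytes 35, size 48 → padding 13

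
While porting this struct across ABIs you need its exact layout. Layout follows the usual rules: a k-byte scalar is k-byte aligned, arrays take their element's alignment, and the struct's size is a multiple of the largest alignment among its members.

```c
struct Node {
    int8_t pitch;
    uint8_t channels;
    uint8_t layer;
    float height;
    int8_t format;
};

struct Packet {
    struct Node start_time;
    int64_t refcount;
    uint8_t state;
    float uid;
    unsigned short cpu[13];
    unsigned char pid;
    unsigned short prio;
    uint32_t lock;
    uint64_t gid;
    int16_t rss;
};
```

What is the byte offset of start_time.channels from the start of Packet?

Node: @0: pitch [1B, align 1] → 1; @1: channels [1B, align 1] → 2; @2: layer [1B, align 1] → 3; +1 pad (align 4); @4: height [4B, align 4] → 8; @8: format [1B, align 1] → 9; +3 tail pad (align 4); size 12, align 4
@0: start_time [12B, align 4] → 12
within Node: channels at 1
0 + 1 = 1

1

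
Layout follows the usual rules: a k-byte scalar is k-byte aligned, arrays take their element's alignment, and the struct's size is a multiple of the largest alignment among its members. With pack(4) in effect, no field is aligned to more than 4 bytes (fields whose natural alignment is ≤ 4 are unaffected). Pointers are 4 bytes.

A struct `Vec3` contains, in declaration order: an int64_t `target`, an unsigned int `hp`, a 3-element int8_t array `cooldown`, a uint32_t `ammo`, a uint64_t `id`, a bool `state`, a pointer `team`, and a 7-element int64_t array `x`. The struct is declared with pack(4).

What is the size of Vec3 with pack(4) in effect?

0..8  target  (8B, 4-aligned)
8..12  hp  (4B, 4-aligned)
12..15  cooldown  (3B, 1-aligned)
15..16  -- padding (1B)
16..20  ammo  (4B, 4-aligned)
20..28  id  (8B, 4-aligned)
28..29  state  (1B, 1-aligned)
29..32  -- padding (3B)
32..36  team  (4B, 4-aligned)
36..92  x  (56B, 4-aligned)
sizeof = 92, alignof = 4

92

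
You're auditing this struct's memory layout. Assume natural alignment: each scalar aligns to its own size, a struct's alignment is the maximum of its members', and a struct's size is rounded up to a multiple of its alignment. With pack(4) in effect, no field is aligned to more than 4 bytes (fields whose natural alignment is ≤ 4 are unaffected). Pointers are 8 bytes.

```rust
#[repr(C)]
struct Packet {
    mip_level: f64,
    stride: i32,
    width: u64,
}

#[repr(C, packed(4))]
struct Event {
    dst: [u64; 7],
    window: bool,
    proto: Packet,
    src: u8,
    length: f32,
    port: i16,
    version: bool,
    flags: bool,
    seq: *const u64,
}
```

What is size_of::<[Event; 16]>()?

Packet: @0: mip_level [8B, align 8] → 8; @8: stride [4B, align 4] → 12; +4 pad (align 8); @16: width [8B, align 8] → 24; size 24, align 8
@0: dst [56B, align 4] → 56
@56: window [1B, align 1] → 57
+3 pad (align 4)
@60: proto [24B, align 4] → 84
@84: src [1B, align 1] → 85
+3 pad (align 4)
@88: length [4B, align 4] → 92
@92: port [2B, align 2] → 94
@94: version [1B, align 1] → 95
@95: flags [1B, align 1] → 96
@96: seq [8B, align 4] → 104
size 104, align 4
array of 16: 16 × 104 = 1664

1664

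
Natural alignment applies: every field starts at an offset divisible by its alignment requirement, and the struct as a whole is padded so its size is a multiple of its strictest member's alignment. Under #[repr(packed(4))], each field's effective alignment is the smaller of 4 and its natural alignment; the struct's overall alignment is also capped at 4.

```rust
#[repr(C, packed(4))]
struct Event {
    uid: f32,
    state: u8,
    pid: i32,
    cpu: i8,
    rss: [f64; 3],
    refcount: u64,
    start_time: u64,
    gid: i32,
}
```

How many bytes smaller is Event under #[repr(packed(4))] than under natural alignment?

natural layout:
  0..4  uid  (4B, 4-aligned)
  4..5  state  (1B, 1-aligned)
  5..8  -- padding (3B)
  8..12  pid  (4B, 4-aligned)
  12..13  cpu  (1B, 1-aligned)
  13..16  -- padding (3B)
  16..40  rss  (24B, 8-aligned)
  40..48  refcount  (8B, 8-aligned)
  48..56  start_time  (8B, 8-aligned)
  56..60  gid  (4B, 4-aligned)
  60..64  -- tail padding (4B)
  sizeof = 64, alignof = 8
packed(4) layout:
  0..4  uid  (4B, 4-aligned)
  4..5  state  (1B, 1-aligned)
  5..8  -- padding (3B)
  8..12  pid  (4B, 4-aligned)
  12..13  cpu  (1B, 1-aligned)
  13..16  -- padding (3B)
  16..40  rss  (24B, 4-aligned)
  40..48  refcount  (8B, 4-aligned)
  48..56  start_time  (8B, 4-aligned)
  56..60  gid  (4B, 4-aligned)
  sizeof = 60, alignof = 4
64 − 60 = 4

4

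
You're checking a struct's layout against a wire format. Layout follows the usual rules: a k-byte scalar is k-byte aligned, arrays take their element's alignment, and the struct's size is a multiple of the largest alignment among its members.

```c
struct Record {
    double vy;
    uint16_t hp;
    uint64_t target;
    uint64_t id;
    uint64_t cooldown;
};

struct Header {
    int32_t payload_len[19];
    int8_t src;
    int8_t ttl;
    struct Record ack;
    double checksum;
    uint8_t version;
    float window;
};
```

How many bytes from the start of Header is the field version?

128

Record: @0: vy [8B, align 8] → 8; @8: hp [2B, align 2] → 10; +6 pad (align 8); @16: target [8B, align 8] → 24; @24: id [8B, align 8] → 32; @32: cooldown [8B, align 8] → 40; size 40, align 8
@0: payload_len [76B, align 4] → 76
@76: src [1B, align 1] → 77
@77: ttl [1B, align 1] → 78
+2 pad (align 8)
@80: ack [40B, align 8] → 120
@120: checksum [8B, align 8] → 128
@128: version [1B, align 1] → 129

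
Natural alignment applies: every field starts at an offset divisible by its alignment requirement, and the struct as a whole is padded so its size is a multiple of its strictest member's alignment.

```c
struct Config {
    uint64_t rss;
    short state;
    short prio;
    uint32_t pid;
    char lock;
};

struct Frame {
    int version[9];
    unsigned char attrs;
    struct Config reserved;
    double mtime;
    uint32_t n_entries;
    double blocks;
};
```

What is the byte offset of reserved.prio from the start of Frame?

50

Config: @0: rss [8B, align 8] → 8; @8: state [2B, align 2] → 10; @10: prio [2B, align 2] → 12; @12: pid [4B, align 4] → 16; @16: lock [1B, align 1] → 17; +7 tail pad (align 8); size 24, align 8
@0: version [36B, align 4] → 36
@36: attrs [1B, align 1] → 37
+3 pad (align 8)
@40: reserved [24B, align 8] → 64
within Config: prio at 10
40 + 10 = 50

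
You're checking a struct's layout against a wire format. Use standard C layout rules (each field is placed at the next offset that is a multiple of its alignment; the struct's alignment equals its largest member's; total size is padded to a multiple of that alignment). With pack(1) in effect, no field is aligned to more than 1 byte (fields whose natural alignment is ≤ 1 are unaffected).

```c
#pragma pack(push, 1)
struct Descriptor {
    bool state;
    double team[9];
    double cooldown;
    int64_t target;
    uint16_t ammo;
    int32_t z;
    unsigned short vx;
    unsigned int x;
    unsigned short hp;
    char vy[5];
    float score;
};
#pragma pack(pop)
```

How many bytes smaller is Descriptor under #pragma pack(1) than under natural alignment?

16

natural layout:
  state at 0 (size 1, align 1) → ends 1
  pad 7 to align 8 for team
  team at 8 (size 72, align 8) → ends 80
  cooldown at 80 (size 8, align 8) → ends 88
  target at 88 (size 8, align 8) → ends 96
  ammo at 96 (size 2, align 2) → ends 98
  pad 2 to align 4 for z
  z at 100 (size 4, align 4) → ends 104
  vx at 104 (size 2, align 2) → ends 106
  pad 2 to align 4 for x
  x at 108 (size 4, align 4) → ends 112
  hp at 112 (size 2, align 2) → ends 114
  vy at 114 (size 5, align 1) → ends 119
  pad 1 to align 4 for score
  score at 120 (size 4, align 4) → ends 124
  tail pad 4 to reach multiple of 8
  total 128 bytes, alignment 8
packed(1) layout:
  state at 0 (size 1, align 1) → ends 1
  team at 1 (size 72, align 1) → ends 73
  cooldown at 73 (size 8, align 1) → ends 81
  target at 81 (size 8, align 1) → ends 89
  ammo at 89 (size 2, align 1) → ends 91
  z at 91 (size 4, align 1) → ends 95
  vx at 95 (size 2, align 1) → ends 97
  x at 97 (size 4, align 1) → ends 101
  hp at 101 (size 2, align 1) → ends 103
  vy at 103 (size 5, align 1) → ends 108
  score at 108 (size 4, align 1) → ends 112
  total 112 bytes, alignment 1
128 − 112 = 16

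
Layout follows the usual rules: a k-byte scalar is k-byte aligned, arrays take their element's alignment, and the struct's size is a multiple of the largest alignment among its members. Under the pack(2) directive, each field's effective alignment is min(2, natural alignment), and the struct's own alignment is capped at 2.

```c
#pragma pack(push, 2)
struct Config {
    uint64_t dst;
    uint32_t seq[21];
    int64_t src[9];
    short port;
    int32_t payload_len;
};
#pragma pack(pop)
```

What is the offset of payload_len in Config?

166

0..8  dst  (8B, 2-aligned)
8..92  seq  (84B, 2-aligned)
92..164  src  (72B, 2-aligned)
164..166  port  (2B, 2-aligned)
166..170  payload_len  (4B, 2-aligned)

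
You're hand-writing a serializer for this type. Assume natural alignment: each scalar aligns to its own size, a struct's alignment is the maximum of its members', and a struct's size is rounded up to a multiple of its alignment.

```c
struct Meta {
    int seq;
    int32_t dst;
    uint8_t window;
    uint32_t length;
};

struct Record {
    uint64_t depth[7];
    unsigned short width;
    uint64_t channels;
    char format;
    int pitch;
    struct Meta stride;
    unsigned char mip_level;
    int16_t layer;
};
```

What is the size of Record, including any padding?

104 bytes

Meta: seq at 0 (size 4, align 4) → ends 4; dst at 4 (size 4, align 4) → ends 8; window at 8 (size 1, align 1) → ends 9; pad 3 to align 4 for length; length at 12 (size 4, align 4) → ends 16; total 16 bytes, alignment 4
depth at 0 (size 56, align 8) → ends 56
width at 56 (size 2, align 2) → ends 58
pad 6 to align 8 for channels
channels at 64 (size 8, align 8) → ends 72
format at 72 (size 1, align 1) → ends 73
pad 3 to align 4 for pitch
pitch at 76 (size 4, align 4) → ends 80
stride at 80 (size 16, align 4) → ends 96
mip_level at 96 (size 1, align 1) → ends 97
pad 1 to align 2 for layer
layer at 98 (size 2, align 2) → ends 100
tail pad 4 to reach multiple of 8
total 104 bytes, alignment 8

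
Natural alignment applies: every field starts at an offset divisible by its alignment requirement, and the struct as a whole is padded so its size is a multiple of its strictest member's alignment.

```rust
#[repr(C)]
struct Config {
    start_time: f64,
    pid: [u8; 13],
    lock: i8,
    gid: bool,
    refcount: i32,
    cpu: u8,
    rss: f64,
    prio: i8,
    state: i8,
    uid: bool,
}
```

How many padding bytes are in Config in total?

9

@0: start_time [8B, align 8] → 8
@8: pid [13B, align 1] → 21
@21: lock [1B, align 1] → 22
@22: gid [1B, align 1] → 23
+1 pad (align 4)
@24: refcount [4B, align 4] → 28
@28: cpu [1B, align 1] → 29
+3 pad (align 8)
@32: rss [8B, align 8] → 40
@40: prio [1B, align 1] → 41
@41: state [1B, align 1] → 42
@42: uid [1B, align 1] → 43
+5 tail pad (align 8)
size 48, align 8
data bytes 39, size 48 → padding 9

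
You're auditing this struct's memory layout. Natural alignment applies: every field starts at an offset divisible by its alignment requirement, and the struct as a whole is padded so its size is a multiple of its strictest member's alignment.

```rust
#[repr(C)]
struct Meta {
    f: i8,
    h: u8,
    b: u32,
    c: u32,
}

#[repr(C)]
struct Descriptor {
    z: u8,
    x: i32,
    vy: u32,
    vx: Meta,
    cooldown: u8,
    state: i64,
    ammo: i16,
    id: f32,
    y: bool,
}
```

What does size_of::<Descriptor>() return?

Meta: f at 0 (size 1, align 1) → ends 1; h at 1 (size 1, align 1) → ends 2; pad 2 to align 4 for b; b at 4 (size 4, align 4) → ends 8; c at 8 (size 4, align 4) → ends 12; total 12 bytes, alignment 4
z at 0 (size 1, align 1) → ends 1
pad 3 to align 4 for x
x at 4 (size 4, align 4) → ends 8
vy at 8 (size 4, align 4) → ends 12
vx at 12 (size 12, align 4) → ends 24
cooldown at 24 (size 1, align 1) → ends 25
pad 7 to align 8 for state
state at 32 (size 8, align 8) → ends 40
ammo at 40 (size 2, align 2) → ends 42
pad 2 to align 4 for id
id at 44 (size 4, align 4) → ends 48
y at 48 (size 1, align 1) → ends 49
tail pad 7 to reach multiple of 8
total 56 bytes, alignment 8

56 bytes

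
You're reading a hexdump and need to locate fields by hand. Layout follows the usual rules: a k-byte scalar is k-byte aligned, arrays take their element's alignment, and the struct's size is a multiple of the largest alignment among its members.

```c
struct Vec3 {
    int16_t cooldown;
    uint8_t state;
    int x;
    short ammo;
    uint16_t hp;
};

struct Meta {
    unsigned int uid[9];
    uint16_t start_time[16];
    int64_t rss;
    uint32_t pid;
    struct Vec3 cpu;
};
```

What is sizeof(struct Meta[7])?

Vec3: cooldown at 0 (size 2, align 2) → ends 2; state at 2 (size 1, align 1) → ends 3; pad 1 to align 4 for x; x at 4 (size 4, align 4) → ends 8; ammo at 8 (size 2, align 2) → ends 10; hp at 10 (size 2, align 2) → ends 12; total 12 bytes, alignment 4
uid at 0 (size 36, align 4) → ends 36
start_time at 36 (size 32, align 2) → ends 68
pad 4 to align 8 for rss
rss at 72 (size 8, align 8) → ends 80
pid at 80 (size 4, align 4) → ends 84
cpu at 84 (size 12, align 4) → ends 96
total 96 bytes, alignment 8
array of 7: 7 × 96 = 672

672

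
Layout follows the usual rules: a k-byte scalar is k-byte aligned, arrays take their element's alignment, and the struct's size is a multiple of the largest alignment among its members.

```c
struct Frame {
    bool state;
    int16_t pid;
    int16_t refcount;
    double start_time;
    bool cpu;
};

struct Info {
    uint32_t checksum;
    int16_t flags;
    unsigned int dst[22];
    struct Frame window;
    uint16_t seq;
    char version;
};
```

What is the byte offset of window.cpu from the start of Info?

112

Frame: 0..1  state  (1B, 1-aligned); 1..2  -- padding (1B); 2..4  pid  (2B, 2-aligned); 4..6  refcount  (2B, 2-aligned); 6..8  -- padding (2B); 8..16  start_time  (8B, 8-aligned); 16..17  cpu  (1B, 1-aligned); 17..24  -- tail padding (7B); sizeof = 24, alignof = 8
0..4  checksum  (4B, 4-aligned)
4..6  flags  (2B, 2-aligned)
6..8  -- padding (2B)
8..96  dst  (88B, 4-aligned)
96..120  window  (24B, 8-aligned)
within Frame: cpu at 16
96 + 16 = 112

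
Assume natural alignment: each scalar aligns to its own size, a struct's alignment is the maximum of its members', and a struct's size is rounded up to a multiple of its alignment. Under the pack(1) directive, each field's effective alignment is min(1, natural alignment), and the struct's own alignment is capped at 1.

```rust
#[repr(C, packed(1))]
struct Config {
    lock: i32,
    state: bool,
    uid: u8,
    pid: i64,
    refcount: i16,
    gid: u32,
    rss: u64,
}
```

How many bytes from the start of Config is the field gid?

lock at 0 (size 4, align 1) → ends 4
state at 4 (size 1, align 1) → ends 5
uid at 5 (size 1, align 1) → ends 6
pid at 6 (size 8, align 1) → ends 14
refcount at 14 (size 2, align 1) → ends 16
gid at 16 (size 4, align 1) → ends 20

16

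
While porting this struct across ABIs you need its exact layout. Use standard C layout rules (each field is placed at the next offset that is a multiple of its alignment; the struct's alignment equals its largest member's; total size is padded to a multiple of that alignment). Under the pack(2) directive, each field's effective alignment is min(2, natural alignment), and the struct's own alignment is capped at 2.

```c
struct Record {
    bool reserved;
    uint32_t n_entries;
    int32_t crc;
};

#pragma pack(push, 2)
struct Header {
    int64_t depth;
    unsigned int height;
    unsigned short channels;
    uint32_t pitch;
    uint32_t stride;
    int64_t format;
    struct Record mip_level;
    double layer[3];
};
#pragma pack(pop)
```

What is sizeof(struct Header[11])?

Record: @0: reserved [1B, align 1] → 1; +3 pad (align 4); @4: n_entries [4B, align 4] → 8; @8: crc [4B, align 4] → 12; size 12, align 4
@0: depth [8B, align 2] → 8
@8: height [4B, align 2] → 12
@12: channels [2B, align 2] → 14
@14: pitch [4B, align 2] → 18
@18: stride [4B, align 2] → 22
@22: format [8B, align 2] → 30
@30: mip_level [12B, align 2] → 42
@42: layer [24B, align 2] → 66
size 66, align 2
array of 11: 11 × 66 = 726

726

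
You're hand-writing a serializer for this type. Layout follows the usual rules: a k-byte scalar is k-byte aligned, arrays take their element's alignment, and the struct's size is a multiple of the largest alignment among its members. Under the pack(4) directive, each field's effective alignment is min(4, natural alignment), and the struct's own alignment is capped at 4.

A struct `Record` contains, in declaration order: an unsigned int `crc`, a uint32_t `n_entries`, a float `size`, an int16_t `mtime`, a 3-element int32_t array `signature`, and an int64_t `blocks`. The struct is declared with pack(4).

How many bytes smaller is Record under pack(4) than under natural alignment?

natural layout:
  crc at 0 (size 4, align 4) → ends 4
  n_entries at 4 (size 4, align 4) → ends 8
  size at 8 (size 4, align 4) → ends 12
  mtime at 12 (size 2, align 2) → ends 14
  pad 2 to align 4 for signature
  signature at 16 (size 12, align 4) → ends 28
  pad 4 to align 8 for blocks
  blocks at 32 (size 8, align 8) → ends 40
  total 40 bytes, alignment 8
packed(4) layout:
  crc at 0 (size 4, align 4) → ends 4
  n_entries at 4 (size 4, align 4) → ends 8
  size at 8 (size 4, align 4) → ends 12
  mtime at 12 (size 2, align 2) → ends 14
  pad 2 to align 4 for signature
  signature at 16 (size 12, align 4) → ends 28
  blocks at 28 (size 8, align 4) → ends 36
  total 36 bytes, alignment 4
40 − 36 = 4

4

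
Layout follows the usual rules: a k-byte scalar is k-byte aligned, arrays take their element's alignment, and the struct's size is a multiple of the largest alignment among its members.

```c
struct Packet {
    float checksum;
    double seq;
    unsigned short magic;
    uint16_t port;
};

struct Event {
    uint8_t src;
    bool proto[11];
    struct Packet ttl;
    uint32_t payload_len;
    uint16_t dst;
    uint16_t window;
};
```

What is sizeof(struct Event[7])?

Packet: checksum at 0 (size 4, align 4) → ends 4; pad 4 to align 8 for seq; seq at 8 (size 8, align 8) → ends 16; magic at 16 (size 2, align 2) → ends 18; port at 18 (size 2, align 2) → ends 20; tail pad 4 to reach multiple of 8; total 24 bytes, alignment 8
src at 0 (size 1, align 1) → ends 1
proto at 1 (size 11, align 1) → ends 12
pad 4 to align 8 for ttl
ttl at 16 (size 24, align 8) → ends 40
payload_len at 40 (size 4, align 4) → ends 44
dst at 44 (size 2, align 2) → ends 46
window at 46 (size 2, align 2) → ends 48
total 48 bytes, alignment 8
array of 7: 7 × 48 = 336

336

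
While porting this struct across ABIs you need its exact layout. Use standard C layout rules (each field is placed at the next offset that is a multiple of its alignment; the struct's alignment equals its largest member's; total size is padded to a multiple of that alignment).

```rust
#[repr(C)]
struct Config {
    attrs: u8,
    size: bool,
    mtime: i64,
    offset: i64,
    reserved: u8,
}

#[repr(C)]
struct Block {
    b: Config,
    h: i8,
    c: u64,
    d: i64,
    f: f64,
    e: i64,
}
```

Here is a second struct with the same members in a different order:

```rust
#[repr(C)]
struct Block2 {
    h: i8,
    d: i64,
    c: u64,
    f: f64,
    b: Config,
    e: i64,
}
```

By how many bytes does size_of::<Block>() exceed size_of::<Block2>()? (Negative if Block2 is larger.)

0

Config: attrs at 0 (size 1, align 1) → ends 1; size at 1 (size 1, align 1) → ends 2; pad 6 to align 8 for mtime; mtime at 8 (size 8, align 8) → ends 16; offset at 16 (size 8, align 8) → ends 24; reserved at 24 (size 1, align 1) → ends 25; tail pad 7 to reach multiple of 8; total 32 bytes, alignment 8
b at 0 (size 32, align 8) → ends 32
h at 32 (size 1, align 1) → ends 33
pad 7 to align 8 for c
c at 40 (size 8, align 8) → ends 48
d at 48 (size 8, align 8) → ends 56
f at 56 (size 8, align 8) → ends 64
e at 64 (size 8, align 8) → ends 72
total 72 bytes, alignment 8
— Block2 —
h at 0 (size 1, align 1) → ends 1
pad 7 to align 8 for d
d at 8 (size 8, align 8) → ends 16
c at 16 (size 8, align 8) → ends 24
f at 24 (size 8, align 8) → ends 32
b at 32 (size 32, align 8) → ends 64
e at 64 (size 8, align 8) → ends 72
total 72 bytes, alignment 8
72 − 72 = 0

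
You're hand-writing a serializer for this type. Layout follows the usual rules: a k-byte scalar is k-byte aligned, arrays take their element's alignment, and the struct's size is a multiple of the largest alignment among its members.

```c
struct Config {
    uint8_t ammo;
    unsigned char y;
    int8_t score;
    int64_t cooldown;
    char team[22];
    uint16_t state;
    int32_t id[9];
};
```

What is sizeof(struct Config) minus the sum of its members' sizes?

9

ammo at 0 (size 1, align 1) → ends 1
y at 1 (size 1, align 1) → ends 2
score at 2 (size 1, align 1) → ends 3
pad 5 to align 8 for cooldown
cooldown at 8 (size 8, align 8) → ends 16
team at 16 (size 22, align 1) → ends 38
state at 38 (size 2, align 2) → ends 40
id at 40 (size 36, align 4) → ends 76
tail pad 4 to reach multiple of 8
total 80 bytes, alignment 8
data bytes 71, size 80 → padding 9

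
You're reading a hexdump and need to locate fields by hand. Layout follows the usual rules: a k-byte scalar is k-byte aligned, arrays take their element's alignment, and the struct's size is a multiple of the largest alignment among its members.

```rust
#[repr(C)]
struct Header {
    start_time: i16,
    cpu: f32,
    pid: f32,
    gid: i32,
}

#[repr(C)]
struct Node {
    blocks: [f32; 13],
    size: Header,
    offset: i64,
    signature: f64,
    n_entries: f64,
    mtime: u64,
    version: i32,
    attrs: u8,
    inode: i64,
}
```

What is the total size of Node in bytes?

Header: start_time at 0 (size 2, align 2) → ends 2; pad 2 to align 4 for cpu; cpu at 4 (size 4, align 4) → ends 8; pid at 8 (size 4, align 4) → ends 12; gid at 12 (size 4, align 4) → ends 16; total 16 bytes, alignment 4
blocks at 0 (size 52, align 4) → ends 52
size at 52 (size 16, align 4) → ends 68
pad 4 to align 8 for offset
offset at 72 (size 8, align 8) → ends 80
signature at 80 (size 8, align 8) → ends 88
n_entries at 88 (size 8, align 8) → ends 96
mtime at 96 (size 8, align 8) → ends 104
version at 104 (size 4, align 4) → ends 108
attrs at 108 (size 1, align 1) → ends 109
pad 3 to align 8 for inode
inode at 112 (size 8, align 8) → ends 120
total 120 bytes, alignment 8

120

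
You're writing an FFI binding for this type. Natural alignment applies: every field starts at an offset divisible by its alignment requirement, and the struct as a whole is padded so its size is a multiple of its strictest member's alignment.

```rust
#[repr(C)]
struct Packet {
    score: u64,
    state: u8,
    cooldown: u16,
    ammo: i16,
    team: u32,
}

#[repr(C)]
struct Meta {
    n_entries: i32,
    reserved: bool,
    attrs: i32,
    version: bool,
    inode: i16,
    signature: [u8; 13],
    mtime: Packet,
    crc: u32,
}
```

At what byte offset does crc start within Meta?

Packet: 0..8  score  (8B, 8-aligned); 8..9  state  (1B, 1-aligned); 9..10  -- padding (1B); 10..12  cooldown  (2B, 2-aligned); 12..14  ammo  (2B, 2-aligned); 14..16  -- padding (2B); 16..20  team  (4B, 4-aligned); 20..24  -- tail padding (4B); sizeof = 24, alignof = 8
0..4  n_entries  (4B, 4-aligned)
4..5  reserved  (1B, 1-aligned)
5..8  -- padding (3B)
8..12  attrs  (4B, 4-aligned)
12..13  version  (1B, 1-aligned)
13..14  -- padding (1B)
14..16  inode  (2B, 2-aligned)
16..29  signature  (13B, 1-aligned)
29..32  -- padding (3B)
32..56  mtime  (24B, 8-aligned)
56..60  crc  (4B, 4-aligned)

56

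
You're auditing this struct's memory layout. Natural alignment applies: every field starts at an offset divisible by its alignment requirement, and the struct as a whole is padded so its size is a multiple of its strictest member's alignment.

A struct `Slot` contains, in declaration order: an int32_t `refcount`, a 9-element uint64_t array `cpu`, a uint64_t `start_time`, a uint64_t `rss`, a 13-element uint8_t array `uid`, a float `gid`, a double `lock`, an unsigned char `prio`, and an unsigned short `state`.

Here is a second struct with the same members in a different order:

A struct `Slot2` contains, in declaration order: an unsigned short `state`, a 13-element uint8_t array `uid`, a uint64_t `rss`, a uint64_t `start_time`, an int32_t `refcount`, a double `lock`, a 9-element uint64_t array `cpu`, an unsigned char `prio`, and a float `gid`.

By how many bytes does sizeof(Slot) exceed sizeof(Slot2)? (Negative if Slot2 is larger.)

0..4  refcount  (4B, 4-aligned)
4..8  -- padding (4B)
8..80  cpu  (72B, 8-aligned)
80..88  start_time  (8B, 8-aligned)
88..96  rss  (8B, 8-aligned)
96..109  uid  (13B, 1-aligned)
109..112  -- padding (3B)
112..116  gid  (4B, 4-aligned)
116..120  -- padding (4B)
120..128  lock  (8B, 8-aligned)
128..129  prio  (1B, 1-aligned)
129..130  -- padding (1B)
130..132  state  (2B, 2-aligned)
132..136  -- tail padding (4B)
sizeof = 136, alignof = 8
— Slot2 —
0..2  state  (2B, 2-aligned)
2..15  uid  (13B, 1-aligned)
15..16  -- padding (1B)
16..24  rss  (8B, 8-aligned)
24..32  start_time  (8B, 8-aligned)
32..36  refcount  (4B, 4-aligned)
36..40  -- padding (4B)
40..48  lock  (8B, 8-aligned)
48..120  cpu  (72B, 8-aligned)
120..121  prio  (1B, 1-aligned)
121..124  -- padding (3B)
124..128  gid  (4B, 4-aligned)
sizeof = 128, alignof = 8
136 − 128 = 8

8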